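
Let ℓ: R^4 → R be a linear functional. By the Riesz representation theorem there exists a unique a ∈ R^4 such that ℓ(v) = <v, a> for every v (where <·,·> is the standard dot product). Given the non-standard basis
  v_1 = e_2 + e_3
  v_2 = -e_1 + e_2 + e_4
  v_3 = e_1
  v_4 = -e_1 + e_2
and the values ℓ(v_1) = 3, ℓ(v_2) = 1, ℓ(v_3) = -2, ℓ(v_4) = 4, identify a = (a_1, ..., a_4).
a = (-2, 2, 1, -3)

Write a = (a_1, ..., a_4) in the standard basis. For each basis vector v_i, ℓ(v_i) = <v_i, a> is a linear equation in the a_j's. Collect the n equations into a matrix system V a = ℓ, where row i of V is v_i (expressed in the standard basis). Since V is invertible (lower-triangular with 1s on the diagonal, up to permutation), solve by back-substitution:
  V =
[[0, 1, 1, 0],
 [-1, 1, 0, 1],
 [1, 0, 0, 0],
 [-1, 1, 0, 0]]
  V a = (3, 1, -2, 4)
Solving gives a = (-2, 2, 1, -3).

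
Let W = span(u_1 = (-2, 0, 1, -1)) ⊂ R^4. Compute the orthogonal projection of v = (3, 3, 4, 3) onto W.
proj_W(v) = (5/3, 0, -5/6, 5/6)

Set up U = [u_1 | ... | u_1] ∈ R^(4×1). The projector onto W = col(U) is P = U (U^T U)^(-1) U^T.
Compute U^T U =
  [6],
and U^T v = (-5).
Solve U^T U · c = U^T v for the coefficients: c = (-5/6). The projection is proj_W(v) = U c.
Check: (v - proj_W(v)) · u_1 = 0  (should be 0).
Result: proj_W(v) = (5/3, 0, -5/6, 5/6).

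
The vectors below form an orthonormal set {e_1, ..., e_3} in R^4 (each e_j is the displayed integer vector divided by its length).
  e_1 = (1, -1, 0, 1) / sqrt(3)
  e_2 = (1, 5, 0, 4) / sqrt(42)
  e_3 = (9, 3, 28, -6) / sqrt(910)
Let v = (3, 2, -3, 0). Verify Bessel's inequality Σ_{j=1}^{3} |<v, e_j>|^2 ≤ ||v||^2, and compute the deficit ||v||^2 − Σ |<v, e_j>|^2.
Σ |<v, e_j>|^2 = 469/65; ||v||^2 = 22; deficit = 961/65

Write each e_j = u_j / sqrt(<u_j, u_j>) where u_j is the displayed integer vector. Then <v, e_j> = <v, u_j> / sqrt(<u_j, u_j>), so |<v, e_j>|^2 = <v, u_j>^2 / <u_j, u_j>.
Coefficients: <v, e_1> = 1/sqrt(3), <v, e_2> = 13/sqrt(42), <v, e_3> = -51/sqrt(910).
Square and sum: Σ |<v, e_j>|^2 = 469/65.
Compute ||v||^2 = v·v = 22.
Deficit = 22 − 469/65 = 961/65 ≥ 0, confirming Bessel's inequality. (The deficit equals ||v − Σ <v,e_j> e_j||^2, the squared distance from v to span{e_j}.)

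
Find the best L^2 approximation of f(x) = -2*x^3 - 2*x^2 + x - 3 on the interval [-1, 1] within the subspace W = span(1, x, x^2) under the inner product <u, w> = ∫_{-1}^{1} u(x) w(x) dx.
g(x) = -2*x^2 - x/5 - 3

The best approximation g ∈ W is the orthogonal projection of f onto W. Writing g = a_0 + a_1 x + a_2 x^2, the coefficients solve the normal equations G · a = b where
  G_{ij} = <φ_i, φ_j> and b_i = <f, φ_i>, with φ_0 = 1, φ_1 = x, φ_2 = x^2.
G =
  [2, 0, 2/3]
  [0, 2/3, 0]
  [2/3, 0, 2/5],
b = (-22/3, -2/15, -14/5).
Solving gives a_0 = -3, a_1 = -1/5, a_2 = -2, so
  g(x) = -2*x^2 - x/5 - 3.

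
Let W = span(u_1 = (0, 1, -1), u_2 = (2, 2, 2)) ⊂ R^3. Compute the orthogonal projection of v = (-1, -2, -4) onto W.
proj_W(v) = (-7/3, -4/3, -10/3)

Set up U = [u_1 | ... | u_2] ∈ R^(3×2). The projector onto W = col(U) is P = U (U^T U)^(-1) U^T.
Compute U^T U =
  [2, 0]
  [0, 12],
and U^T v = (2, -14).
Solve U^T U · c = U^T v for the coefficients: c = (1, -7/6). The projection is proj_W(v) = U c.
Check: (v - proj_W(v)) · u_1 = 0  (should be 0).
Check: (v - proj_W(v)) · u_2 = 0  (should be 0).
Result: proj_W(v) = (-7/3, -4/3, -10/3).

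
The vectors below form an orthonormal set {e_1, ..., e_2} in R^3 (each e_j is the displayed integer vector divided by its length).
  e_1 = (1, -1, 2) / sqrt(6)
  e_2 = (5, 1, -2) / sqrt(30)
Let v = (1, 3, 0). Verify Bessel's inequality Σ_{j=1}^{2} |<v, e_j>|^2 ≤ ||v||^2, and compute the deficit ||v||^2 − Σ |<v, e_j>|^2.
Σ |<v, e_j>|^2 = 14/5; ||v||^2 = 10; deficit = 36/5

Write each e_j = u_j / sqrt(<u_j, u_j>) where u_j is the displayed integer vector. Then <v, e_j> = <v, u_j> / sqrt(<u_j, u_j>), so |<v, e_j>|^2 = <v, u_j>^2 / <u_j, u_j>.
Coefficients: <v, e_1> = -2/sqrt(6), <v, e_2> = 8/sqrt(30).
Square and sum: Σ |<v, e_j>|^2 = 14/5.
Compute ||v||^2 = v·v = 10.
Deficit = 10 − 14/5 = 36/5 ≥ 0, confirming Bessel's inequality. (The deficit equals ||v − Σ <v,e_j> e_j||^2, the squared distance from v to span{e_j}.)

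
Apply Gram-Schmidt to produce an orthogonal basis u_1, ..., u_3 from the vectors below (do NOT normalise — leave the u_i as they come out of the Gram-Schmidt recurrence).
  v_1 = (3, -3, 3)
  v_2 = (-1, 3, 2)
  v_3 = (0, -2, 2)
Orthogonal basis:
  u_1 = (3, -3, 3)
  u_2 = (-1/3, 7/3, 8/3)
  u_3 = (-25/19, -15/19, 10/19)

Apply the Gram-Schmidt recurrence
  u_1 = v_1
  u_i = v_i − Σ_{j<i} ((v_i · u_j) / (u_j · u_j)) · u_j.

Step by step this gives:
  u_1 = (3, -3, 3)
  u_2 = (-1/3, 7/3, 8/3)
  u_3 = (-25/19, -15/19, 10/19)

Orthogonality check:
  u_2 · u_1 = 0 (should be 0)
  u_3 · u_1 = 0 (should be 0)
  u_3 · u_2 = 0 (should be 0)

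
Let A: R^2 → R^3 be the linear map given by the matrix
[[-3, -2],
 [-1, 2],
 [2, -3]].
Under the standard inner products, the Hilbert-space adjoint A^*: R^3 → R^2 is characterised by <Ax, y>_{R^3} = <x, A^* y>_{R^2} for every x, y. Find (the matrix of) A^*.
A^* = A^T =
[[-3, -1, 2],
 [-2, 2, -3]]

For real matrices with standard dot products, the defining identity <Ax, y> = <x, A^* y> gives (Ax)^T y = x^T (A^*) y, i.e. x^T A^T y = x^T (A^*) y. Since this holds for all x, y, we must have A^* = A^T. Therefore
A^* =
[[-3, -1, 2],
 [-2, 2, -3]].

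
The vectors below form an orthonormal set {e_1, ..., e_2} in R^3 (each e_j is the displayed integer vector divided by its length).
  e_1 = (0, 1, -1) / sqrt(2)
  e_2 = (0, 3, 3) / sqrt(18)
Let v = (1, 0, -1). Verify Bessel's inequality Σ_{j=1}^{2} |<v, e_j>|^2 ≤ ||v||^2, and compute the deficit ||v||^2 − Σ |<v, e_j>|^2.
Σ |<v, e_j>|^2 = 1; ||v||^2 = 2; deficit = 1

Write each e_j = u_j / sqrt(<u_j, u_j>) where u_j is the displayed integer vector. Then <v, e_j> = <v, u_j> / sqrt(<u_j, u_j>), so |<v, e_j>|^2 = <v, u_j>^2 / <u_j, u_j>.
Coefficients: <v, e_1> = 1/sqrt(2), <v, e_2> = -3/sqrt(18).
Square and sum: Σ |<v, e_j>|^2 = 1.
Compute ||v||^2 = v·v = 2.
Deficit = 2 − 1 = 1 ≥ 0, confirming Bessel's inequality. (The deficit equals ||v − Σ <v,e_j> e_j||^2, the squared distance from v to span{e_j}.)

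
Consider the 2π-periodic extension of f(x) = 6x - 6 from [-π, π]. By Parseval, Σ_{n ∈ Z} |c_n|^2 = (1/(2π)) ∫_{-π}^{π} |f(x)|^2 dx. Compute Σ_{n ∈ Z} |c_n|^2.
Σ |c_n|^2 = 12π^2 + 36

Expand and integrate term by term over [-π, π]:
  ∫ (6x)^2 dx = 36·(2π^3/3); ∫ 2·6·(-6)·x dx = 0 (odd integrand); ∫ (-6)^2 dx = 36·2π.
So (1/(2π)) ∫_{-π}^{π} (6x - 6)^2 dx = 36π^2/3 + 36 = 12π^2 + 36.
Parseval ⇒ Σ |c_n|^2 = 12π^2 + 36.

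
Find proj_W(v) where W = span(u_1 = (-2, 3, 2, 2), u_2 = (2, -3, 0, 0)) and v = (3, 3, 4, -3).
proj_W(v) = (-6/13, 9/13, 1/2, 1/2)

Set up U = [u_1 | ... | u_2] ∈ R^(4×2). The projector onto W = col(U) is P = U (U^T U)^(-1) U^T.
Compute U^T U =
  [21, -13]
  [-13, 13],
and U^T v = (5, -3).
Solve U^T U · c = U^T v for the coefficients: c = (1/4, 1/52). The projection is proj_W(v) = U c.
Check: (v - proj_W(v)) · u_1 = 0  (should be 0).
Check: (v - proj_W(v)) · u_2 = 0  (should be 0).
Result: proj_W(v) = (-6/13, 9/13, 1/2, 1/2).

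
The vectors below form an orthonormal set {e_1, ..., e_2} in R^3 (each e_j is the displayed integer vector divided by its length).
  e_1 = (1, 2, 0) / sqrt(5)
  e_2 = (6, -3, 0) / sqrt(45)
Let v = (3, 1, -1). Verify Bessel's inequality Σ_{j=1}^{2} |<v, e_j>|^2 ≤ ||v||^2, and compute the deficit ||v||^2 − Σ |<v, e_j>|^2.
Σ |<v, e_j>|^2 = 10; ||v||^2 = 11; deficit = 1

Write each e_j = u_j / sqrt(<u_j, u_j>) where u_j is the displayed integer vector. Then <v, e_j> = <v, u_j> / sqrt(<u_j, u_j>), so |<v, e_j>|^2 = <v, u_j>^2 / <u_j, u_j>.
Coefficients: <v, e_1> = 5/sqrt(5), <v, e_2> = 15/sqrt(45).
Square and sum: Σ |<v, e_j>|^2 = 10.
Compute ||v||^2 = v·v = 11.
Deficit = 11 − 10 = 1 ≥ 0, confirming Bessel's inequality. (The deficit equals ||v − Σ <v,e_j> e_j||^2, the squared distance from v to span{e_j}.)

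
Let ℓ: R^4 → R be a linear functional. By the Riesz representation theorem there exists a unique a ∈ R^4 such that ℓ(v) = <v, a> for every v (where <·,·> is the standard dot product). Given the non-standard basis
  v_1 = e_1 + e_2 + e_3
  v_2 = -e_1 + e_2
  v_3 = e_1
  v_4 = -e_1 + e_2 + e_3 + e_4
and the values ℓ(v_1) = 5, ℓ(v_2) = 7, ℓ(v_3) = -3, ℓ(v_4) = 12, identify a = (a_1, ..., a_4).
a = (-3, 4, 4, 1)

Write a = (a_1, ..., a_4) in the standard basis. For each basis vector v_i, ℓ(v_i) = <v_i, a> is a linear equation in the a_j's. Collect the n equations into a matrix system V a = ℓ, where row i of V is v_i (expressed in the standard basis). Since V is invertible (lower-triangular with 1s on the diagonal, up to permutation), solve by back-substitution:
  V =
[[1, 1, 1, 0],
 [-1, 1, 0, 0],
 [1, 0, 0, 0],
 [-1, 1, 1, 1]]
  V a = (5, 7, -3, 12)
Solving gives a = (-3, 4, 4, 1).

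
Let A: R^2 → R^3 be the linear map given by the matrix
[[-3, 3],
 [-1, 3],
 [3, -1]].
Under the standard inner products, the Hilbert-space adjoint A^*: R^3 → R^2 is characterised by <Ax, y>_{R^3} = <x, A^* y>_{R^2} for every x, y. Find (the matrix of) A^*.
A^* = A^T =
[[-3, -1, 3],
 [3, 3, -1]]

For real matrices with standard dot products, the defining identity <Ax, y> = <x, A^* y> gives (Ax)^T y = x^T (A^*) y, i.e. x^T A^T y = x^T (A^*) y. Since this holds for all x, y, we must have A^* = A^T. Therefore
A^* =
[[-3, -1, 3],
 [3, 3, -1]].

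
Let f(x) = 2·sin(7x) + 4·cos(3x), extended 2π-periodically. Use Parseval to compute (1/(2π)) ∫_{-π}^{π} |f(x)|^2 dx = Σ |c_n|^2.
Σ |c_n|^2 = 10

Expand |f|^2 and use orthogonality of {sin(nx), cos(mx)} on [-π, π]:
  ∫_{-π}^{π} sin(nx)^2 dx = π, ∫ cos(mx)^2 dx = π, and cross terms integrate to 0.
So ∫_{-π}^{π} f(x)^2 dx = 2^2 · π + 4^2 · π = (4 + 16)π.
Divide by 2π: (4 + 16)/2 = 10.
By Parseval, this equals Σ |c_n|^2.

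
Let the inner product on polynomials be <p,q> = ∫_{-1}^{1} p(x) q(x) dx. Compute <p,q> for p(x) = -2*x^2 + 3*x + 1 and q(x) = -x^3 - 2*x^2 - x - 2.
<p,q> = -64/15

Expand the product: p(x)·q(x) = 2*x^5 + x^4 - 5*x^3 - x^2 - 7*x - 2.
∫_{-1}^{1} of each monomial x^k gives [2/(k+1) if k even, 0 if k odd]. Integrating term-by-term (or equivalently evaluating the antiderivative F(x) = x^6/3 + x^5/5 - 5*x^4/4 - x^3/3 - 7*x^2/2 - 2*x at the endpoints):
  F(1) − F(−1) = -131/20 − (-137/60) = -64/15.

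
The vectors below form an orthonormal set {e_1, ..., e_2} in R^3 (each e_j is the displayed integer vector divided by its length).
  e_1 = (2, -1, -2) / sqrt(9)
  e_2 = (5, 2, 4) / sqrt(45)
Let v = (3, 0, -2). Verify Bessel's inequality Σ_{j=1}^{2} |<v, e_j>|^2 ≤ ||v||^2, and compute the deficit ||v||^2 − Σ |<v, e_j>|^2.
Σ |<v, e_j>|^2 = 61/5; ||v||^2 = 13; deficit = 4/5

Write each e_j = u_j / sqrt(<u_j, u_j>) where u_j is the displayed integer vector. Then <v, e_j> = <v, u_j> / sqrt(<u_j, u_j>), so |<v, e_j>|^2 = <v, u_j>^2 / <u_j, u_j>.
Coefficients: <v, e_1> = 10/sqrt(9), <v, e_2> = 7/sqrt(45).
Square and sum: Σ |<v, e_j>|^2 = 61/5.
Compute ||v||^2 = v·v = 13.
Deficit = 13 − 61/5 = 4/5 ≥ 0, confirming Bessel's inequality. (The deficit equals ||v − Σ <v,e_j> e_j||^2, the squared distance from v to span{e_j}.)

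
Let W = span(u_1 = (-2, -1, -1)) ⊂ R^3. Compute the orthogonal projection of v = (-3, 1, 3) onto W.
proj_W(v) = (-2/3, -1/3, -1/3)

Set up U = [u_1 | ... | u_1] ∈ R^(3×1). The projector onto W = col(U) is P = U (U^T U)^(-1) U^T.
Compute U^T U =
  [6],
and U^T v = (2).
Solve U^T U · c = U^T v for the coefficients: c = (1/3). The projection is proj_W(v) = U c.
Check: (v - proj_W(v)) · u_1 = 0  (should be 0).
Result: proj_W(v) = (-2/3, -1/3, -1/3).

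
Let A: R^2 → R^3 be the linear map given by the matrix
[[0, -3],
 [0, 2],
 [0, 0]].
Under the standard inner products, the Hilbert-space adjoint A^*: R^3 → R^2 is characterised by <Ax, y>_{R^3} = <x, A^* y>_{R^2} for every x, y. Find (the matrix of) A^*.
A^* = A^T =
[[0, 0, 0],
 [-3, 2, 0]]

For real matrices with standard dot products, the defining identity <Ax, y> = <x, A^* y> gives (Ax)^T y = x^T (A^*) y, i.e. x^T A^T y = x^T (A^*) y. Since this holds for all x, y, we must have A^* = A^T. Therefore
A^* =
[[0, 0, 0],
 [-3, 2, 0]].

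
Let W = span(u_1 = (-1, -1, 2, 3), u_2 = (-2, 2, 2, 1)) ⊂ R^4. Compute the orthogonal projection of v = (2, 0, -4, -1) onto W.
proj_W(v) = (143/73, -65/73, -182/73, -169/73)

Set up U = [u_1 | ... | u_2] ∈ R^(4×2). The projector onto W = col(U) is P = U (U^T U)^(-1) U^T.
Compute U^T U =
  [15, 7]
  [7, 13],
and U^T v = (-13, -13).
Solve U^T U · c = U^T v for the coefficients: c = (-39/73, -52/73). The projection is proj_W(v) = U c.
Check: (v - proj_W(v)) · u_1 = 0  (should be 0).
Check: (v - proj_W(v)) · u_2 = 0  (should be 0).
Result: proj_W(v) = (143/73, -65/73, -182/73, -169/73).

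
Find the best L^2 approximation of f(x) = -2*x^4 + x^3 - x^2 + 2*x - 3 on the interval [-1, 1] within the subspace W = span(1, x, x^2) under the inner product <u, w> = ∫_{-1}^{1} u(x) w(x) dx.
g(x) = -19*x^2/7 + 13*x/5 - 99/35

The best approximation g ∈ W is the orthogonal projection of f onto W. Writing g = a_0 + a_1 x + a_2 x^2, the coefficients solve the normal equations G · a = b where
  G_{ij} = <φ_i, φ_j> and b_i = <f, φ_i>, with φ_0 = 1, φ_1 = x, φ_2 = x^2.
G =
  [2, 0, 2/3]
  [0, 2/3, 0]
  [2/3, 0, 2/5],
b = (-112/15, 26/15, -104/35).
Solving gives a_0 = -99/35, a_1 = 13/5, a_2 = -19/7, so
  g(x) = -19*x^2/7 + 13*x/5 - 99/35.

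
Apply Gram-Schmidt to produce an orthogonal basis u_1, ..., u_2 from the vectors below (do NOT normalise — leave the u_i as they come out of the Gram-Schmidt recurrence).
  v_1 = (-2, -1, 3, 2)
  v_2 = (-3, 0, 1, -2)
Orthogonal basis:
  u_1 = (-2, -1, 3, 2)
  u_2 = (-22/9, 5/18, 1/6, -23/9)

Apply the Gram-Schmidt recurrence
  u_1 = v_1
  u_i = v_i − Σ_{j<i} ((v_i · u_j) / (u_j · u_j)) · u_j.

Step by step this gives:
  u_1 = (-2, -1, 3, 2)
  u_2 = (-22/9, 5/18, 1/6, -23/9)

Orthogonality check:
  u_2 · u_1 = 0 (should be 0)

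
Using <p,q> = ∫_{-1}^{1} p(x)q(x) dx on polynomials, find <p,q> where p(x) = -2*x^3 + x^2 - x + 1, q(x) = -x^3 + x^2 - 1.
<p,q> = -22/35

Expand the product: p(x)·q(x) = 2*x^6 - 3*x^5 + 2*x^4 + x - 1.
∫_{-1}^{1} of each monomial x^k gives [2/(k+1) if k even, 0 if k odd]. Integrating term-by-term (or equivalently evaluating the antiderivative F(x) = 2*x^7/7 - x^6/2 + 2*x^5/5 + x^2/2 - x at the endpoints):
  F(1) − F(−1) = -11/35 − (11/35) = -22/35.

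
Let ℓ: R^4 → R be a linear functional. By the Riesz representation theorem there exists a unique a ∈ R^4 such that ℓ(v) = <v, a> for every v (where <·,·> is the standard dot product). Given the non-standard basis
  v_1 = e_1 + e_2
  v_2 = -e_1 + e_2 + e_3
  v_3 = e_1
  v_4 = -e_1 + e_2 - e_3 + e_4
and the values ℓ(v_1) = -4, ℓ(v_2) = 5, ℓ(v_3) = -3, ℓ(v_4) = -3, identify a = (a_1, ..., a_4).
a = (-3, -1, 3, -2)

Write a = (a_1, ..., a_4) in the standard basis. For each basis vector v_i, ℓ(v_i) = <v_i, a> is a linear equation in the a_j's. Collect the n equations into a matrix system V a = ℓ, where row i of V is v_i (expressed in the standard basis). Since V is invertible (lower-triangular with 1s on the diagonal, up to permutation), solve by back-substitution:
  V =
[[1, 1, 0, 0],
 [-1, 1, 1, 0],
 [1, 0, 0, 0],
 [-1, 1, -1, 1]]
  V a = (-4, 5, -3, -3)
Solving gives a = (-3, -1, 3, -2).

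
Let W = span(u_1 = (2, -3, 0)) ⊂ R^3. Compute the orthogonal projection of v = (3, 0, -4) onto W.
proj_W(v) = (12/13, -18/13, 0)

Set up U = [u_1 | ... | u_1] ∈ R^(3×1). The projector onto W = col(U) is P = U (U^T U)^(-1) U^T.
Compute U^T U =
  [13],
and U^T v = (6).
Solve U^T U · c = U^T v for the coefficients: c = (6/13). The projection is proj_W(v) = U c.
Check: (v - proj_W(v)) · u_1 = 0  (should be 0).
Result: proj_W(v) = (12/13, -18/13, 0).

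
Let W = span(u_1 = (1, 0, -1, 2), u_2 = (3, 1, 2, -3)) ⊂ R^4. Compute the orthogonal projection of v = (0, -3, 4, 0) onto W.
proj_W(v) = (-37/113, 10/113, 87/113, -164/113)

Set up U = [u_1 | ... | u_2] ∈ R^(4×2). The projector onto W = col(U) is P = U (U^T U)^(-1) U^T.
Compute U^T U =
  [6, -5]
  [-5, 23],
and U^T v = (-4, 5).
Solve U^T U · c = U^T v for the coefficients: c = (-67/113, 10/113). The projection is proj_W(v) = U c.
Check: (v - proj_W(v)) · u_1 = 0  (should be 0).
Check: (v - proj_W(v)) · u_2 = 0  (should be 0).
Result: proj_W(v) = (-37/113, 10/113, 87/113, -164/113).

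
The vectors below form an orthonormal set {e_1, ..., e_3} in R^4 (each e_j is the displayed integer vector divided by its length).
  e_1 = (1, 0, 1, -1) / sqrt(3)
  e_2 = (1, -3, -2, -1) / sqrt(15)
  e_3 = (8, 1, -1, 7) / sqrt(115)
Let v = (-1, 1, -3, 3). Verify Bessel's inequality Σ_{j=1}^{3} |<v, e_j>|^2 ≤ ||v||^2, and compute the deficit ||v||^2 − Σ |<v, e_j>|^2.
Σ |<v, e_j>|^2 = 435/23; ||v||^2 = 20; deficit = 25/23

Write each e_j = u_j / sqrt(<u_j, u_j>) where u_j is the displayed integer vector. Then <v, e_j> = <v, u_j> / sqrt(<u_j, u_j>), so |<v, e_j>|^2 = <v, u_j>^2 / <u_j, u_j>.
Coefficients: <v, e_1> = -7/sqrt(3), <v, e_2> = -1/sqrt(15), <v, e_3> = 17/sqrt(115).
Square and sum: Σ |<v, e_j>|^2 = 435/23.
Compute ||v||^2 = v·v = 20.
Deficit = 20 − 435/23 = 25/23 ≥ 0, confirming Bessel's inequality. (The deficit equals ||v − Σ <v,e_j> e_j||^2, the squared distance from v to span{e_j}.)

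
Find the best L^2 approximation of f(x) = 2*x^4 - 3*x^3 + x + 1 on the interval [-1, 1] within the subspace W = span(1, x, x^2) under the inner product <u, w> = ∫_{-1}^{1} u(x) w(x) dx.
g(x) = 12*x^2/7 - 4*x/5 + 29/35

The best approximation g ∈ W is the orthogonal projection of f onto W. Writing g = a_0 + a_1 x + a_2 x^2, the coefficients solve the normal equations G · a = b where
  G_{ij} = <φ_i, φ_j> and b_i = <f, φ_i>, with φ_0 = 1, φ_1 = x, φ_2 = x^2.
G =
  [2, 0, 2/3]
  [0, 2/3, 0]
  [2/3, 0, 2/5],
b = (14/5, -8/15, 26/21).
Solving gives a_0 = 29/35, a_1 = -4/5, a_2 = 12/7, so
  g(x) = 12*x^2/7 - 4*x/5 + 29/35.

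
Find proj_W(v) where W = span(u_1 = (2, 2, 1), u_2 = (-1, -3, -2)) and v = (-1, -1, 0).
proj_W(v) = (-14/13, -10/13, -4/13)

Set up U = [u_1 | ... | u_2] ∈ R^(3×2). The projector onto W = col(U) is P = U (U^T U)^(-1) U^T.
Compute U^T U =
  [9, -10]
  [-10, 14],
and U^T v = (-4, 4).
Solve U^T U · c = U^T v for the coefficients: c = (-8/13, -2/13). The projection is proj_W(v) = U c.
Check: (v - proj_W(v)) · u_1 = 0  (should be 0).
Check: (v - proj_W(v)) · u_2 = 0  (should be 0).
Result: proj_W(v) = (-14/13, -10/13, -4/13).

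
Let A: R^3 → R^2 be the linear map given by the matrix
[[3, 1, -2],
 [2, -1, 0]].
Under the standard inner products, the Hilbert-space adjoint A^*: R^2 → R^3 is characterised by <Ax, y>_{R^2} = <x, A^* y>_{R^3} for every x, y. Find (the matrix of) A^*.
A^* = A^T =
[[3, 2],
 [1, -1],
 [-2, 0]]

For real matrices with standard dot products, the defining identity <Ax, y> = <x, A^* y> gives (Ax)^T y = x^T (A^*) y, i.e. x^T A^T y = x^T (A^*) y. Since this holds for all x, y, we must have A^* = A^T. Therefore
A^* =
[[3, 2],
 [1, -1],
 [-2, 0]].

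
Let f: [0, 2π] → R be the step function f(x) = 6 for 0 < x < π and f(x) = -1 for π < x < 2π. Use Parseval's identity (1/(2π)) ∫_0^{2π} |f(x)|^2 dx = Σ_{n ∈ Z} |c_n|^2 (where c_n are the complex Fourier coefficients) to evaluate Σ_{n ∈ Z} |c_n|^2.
Σ |c_n|^2 = 37/2

Parseval equates the L^2 energy of f (normalised by 1/(2π)) with the ℓ^2 sum of its Fourier coefficients: (1/(2π)) ∫_0^{2π} |f|^2 = Σ |c_n|^2.
Compute the left side: (1/(2π)) [∫_0^π 6^2 dx + ∫_π^{2π} (-1)^2 dx] = (1/(2π)) · (36π + 1π) = (36 + 1)/2 = 37/2.
So Σ_{n ∈ Z} |c_n|^2 = 37/2.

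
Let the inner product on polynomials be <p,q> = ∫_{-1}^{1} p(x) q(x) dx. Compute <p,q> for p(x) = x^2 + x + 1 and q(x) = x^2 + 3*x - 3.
<p,q> = -74/15

Expand the product: p(x)·q(x) = x^4 + 4*x^3 + x^2 - 3.
∫_{-1}^{1} of each monomial x^k gives [2/(k+1) if k even, 0 if k odd]. Integrating term-by-term (or equivalently evaluating the antiderivative F(x) = x^5/5 + x^4 + x^3/3 - 3*x at the endpoints):
  F(1) − F(−1) = -22/15 − (52/15) = -74/15.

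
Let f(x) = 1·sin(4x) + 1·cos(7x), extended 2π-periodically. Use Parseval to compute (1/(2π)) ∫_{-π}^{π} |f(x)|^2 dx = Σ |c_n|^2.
Σ |c_n|^2 = 1

Expand |f|^2 and use orthogonality of {sin(nx), cos(mx)} on [-π, π]:
  ∫_{-π}^{π} sin(nx)^2 dx = π, ∫ cos(mx)^2 dx = π, and cross terms integrate to 0.
So ∫_{-π}^{π} f(x)^2 dx = 1^2 · π + 1^2 · π = (1 + 1)π.
Divide by 2π: (1 + 1)/2 = 1.
By Parseval, this equals Σ |c_n|^2.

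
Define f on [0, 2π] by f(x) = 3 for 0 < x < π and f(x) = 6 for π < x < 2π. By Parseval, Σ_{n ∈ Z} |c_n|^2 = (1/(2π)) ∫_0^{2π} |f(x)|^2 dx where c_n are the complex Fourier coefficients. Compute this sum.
Σ |c_n|^2 = 45/2

Parseval equates the L^2 energy of f (normalised by 1/(2π)) with the ℓ^2 sum of its Fourier coefficients: (1/(2π)) ∫_0^{2π} |f|^2 = Σ |c_n|^2.
Compute the left side: (1/(2π)) [∫_0^π 3^2 dx + ∫_π^{2π} 6^2 dx] = (1/(2π)) · (9π + 36π) = (9 + 36)/2 = 45/2.
So Σ_{n ∈ Z} |c_n|^2 = 45/2.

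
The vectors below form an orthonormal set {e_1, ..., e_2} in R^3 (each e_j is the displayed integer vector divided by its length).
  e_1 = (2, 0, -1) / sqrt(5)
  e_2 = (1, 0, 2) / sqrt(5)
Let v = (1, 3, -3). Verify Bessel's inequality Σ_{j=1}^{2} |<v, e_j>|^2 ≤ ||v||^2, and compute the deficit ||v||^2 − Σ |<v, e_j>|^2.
Σ |<v, e_j>|^2 = 10; ||v||^2 = 19; deficit = 9

Write each e_j = u_j / sqrt(<u_j, u_j>) where u_j is the displayed integer vector. Then <v, e_j> = <v, u_j> / sqrt(<u_j, u_j>), so |<v, e_j>|^2 = <v, u_j>^2 / <u_j, u_j>.
Coefficients: <v, e_1> = 5/sqrt(5), <v, e_2> = -5/sqrt(5).
Square and sum: Σ |<v, e_j>|^2 = 10.
Compute ||v||^2 = v·v = 19.
Deficit = 19 − 10 = 9 ≥ 0, confirming Bessel's inequality. (The deficit equals ||v − Σ <v,e_j> e_j||^2, the squared distance from v to span{e_j}.)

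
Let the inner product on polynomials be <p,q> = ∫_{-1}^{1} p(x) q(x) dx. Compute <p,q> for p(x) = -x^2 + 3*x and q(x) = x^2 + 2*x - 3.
<p,q> = 28/5

Expand the product: p(x)·q(x) = -x^4 + x^3 + 9*x^2 - 9*x.
∫_{-1}^{1} of each monomial x^k gives [2/(k+1) if k even, 0 if k odd]. Integrating term-by-term (or equivalently evaluating the antiderivative F(x) = -x^5/5 + x^4/4 + 3*x^3 - 9*x^2/2 at the endpoints):
  F(1) − F(−1) = -29/20 − (-141/20) = 28/5.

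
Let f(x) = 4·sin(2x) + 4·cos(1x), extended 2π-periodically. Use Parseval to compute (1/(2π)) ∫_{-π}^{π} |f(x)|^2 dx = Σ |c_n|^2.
Σ |c_n|^2 = 16

Expand |f|^2 and use orthogonality of {sin(nx), cos(mx)} on [-π, π]:
  ∫_{-π}^{π} sin(nx)^2 dx = π, ∫ cos(mx)^2 dx = π, and cross terms integrate to 0.
So ∫_{-π}^{π} f(x)^2 dx = 4^2 · π + 4^2 · π = (16 + 16)π.
Divide by 2π: (16 + 16)/2 = 16.
By Parseval, this equals Σ |c_n|^2.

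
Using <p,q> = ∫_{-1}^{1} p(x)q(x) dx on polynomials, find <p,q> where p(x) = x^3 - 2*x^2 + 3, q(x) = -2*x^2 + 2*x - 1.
<p,q> = -94/15

Expand the product: p(x)·q(x) = -2*x^5 + 6*x^4 - 5*x^3 - 4*x^2 + 6*x - 3.
∫_{-1}^{1} of each monomial x^k gives [2/(k+1) if k even, 0 if k odd]. Integrating term-by-term (or equivalently evaluating the antiderivative F(x) = -x^6/3 + 6*x^5/5 - 5*x^4/4 - 4*x^3/3 + 3*x^2 - 3*x at the endpoints):
  F(1) − F(−1) = -103/60 − (91/20) = -94/15.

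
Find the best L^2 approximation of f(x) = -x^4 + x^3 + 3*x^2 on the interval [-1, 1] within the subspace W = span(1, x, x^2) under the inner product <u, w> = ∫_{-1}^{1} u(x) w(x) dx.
g(x) = 15*x^2/7 + 3*x/5 + 3/35

The best approximation g ∈ W is the orthogonal projection of f onto W. Writing g = a_0 + a_1 x + a_2 x^2, the coefficients solve the normal equations G · a = b where
  G_{ij} = <φ_i, φ_j> and b_i = <f, φ_i>, with φ_0 = 1, φ_1 = x, φ_2 = x^2.
G =
  [2, 0, 2/3]
  [0, 2/3, 0]
  [2/3, 0, 2/5],
b = (8/5, 2/5, 32/35).
Solving gives a_0 = 3/35, a_1 = 3/5, a_2 = 15/7, so
  g(x) = 15*x^2/7 + 3*x/5 + 3/35.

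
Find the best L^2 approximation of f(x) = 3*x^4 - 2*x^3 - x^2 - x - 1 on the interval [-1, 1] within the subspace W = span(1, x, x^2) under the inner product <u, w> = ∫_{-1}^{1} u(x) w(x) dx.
g(x) = 11*x^2/7 - 11*x/5 - 44/35

The best approximation g ∈ W is the orthogonal projection of f onto W. Writing g = a_0 + a_1 x + a_2 x^2, the coefficients solve the normal equations G · a = b where
  G_{ij} = <φ_i, φ_j> and b_i = <f, φ_i>, with φ_0 = 1, φ_1 = x, φ_2 = x^2.
G =
  [2, 0, 2/3]
  [0, 2/3, 0]
  [2/3, 0, 2/5],
b = (-22/15, -22/15, -22/105).
Solving gives a_0 = -44/35, a_1 = -11/5, a_2 = 11/7, so
  g(x) = 11*x^2/7 - 11*x/5 - 44/35.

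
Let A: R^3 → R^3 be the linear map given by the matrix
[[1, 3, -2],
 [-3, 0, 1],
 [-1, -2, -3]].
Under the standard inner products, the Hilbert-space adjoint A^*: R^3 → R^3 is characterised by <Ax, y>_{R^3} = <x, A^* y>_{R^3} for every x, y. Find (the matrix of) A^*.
A^* = A^T =
[[1, -3, -1],
 [3, 0, -2],
 [-2, 1, -3]]

For real matrices with standard dot products, the defining identity <Ax, y> = <x, A^* y> gives (Ax)^T y = x^T (A^*) y, i.e. x^T A^T y = x^T (A^*) y. Since this holds for all x, y, we must have A^* = A^T. Therefore
A^* =
[[1, -3, -1],
 [3, 0, -2],
 [-2, 1, -3]].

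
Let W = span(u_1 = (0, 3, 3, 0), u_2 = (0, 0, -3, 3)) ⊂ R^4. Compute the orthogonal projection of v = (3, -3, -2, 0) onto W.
proj_W(v) = (0, -8/3, -7/3, -1/3)

Set up U = [u_1 | ... | u_2] ∈ R^(4×2). The projector onto W = col(U) is P = U (U^T U)^(-1) U^T.
Compute U^T U =
  [18, -9]
  [-9, 18],
and U^T v = (-15, 6).
Solve U^T U · c = U^T v for the coefficients: c = (-8/9, -1/9). The projection is proj_W(v) = U c.
Check: (v - proj_W(v)) · u_1 = 0  (should be 0).
Check: (v - proj_W(v)) · u_2 = 0  (should be 0).
Result: proj_W(v) = (0, -8/3, -7/3, -1/3).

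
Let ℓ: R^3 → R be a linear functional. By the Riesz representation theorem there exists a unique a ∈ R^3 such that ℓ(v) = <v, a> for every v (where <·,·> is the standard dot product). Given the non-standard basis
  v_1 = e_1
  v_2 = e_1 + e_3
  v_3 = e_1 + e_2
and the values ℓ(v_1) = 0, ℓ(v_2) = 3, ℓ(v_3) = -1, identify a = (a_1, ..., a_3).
a = (0, -1, 3)

Write a = (a_1, ..., a_3) in the standard basis. For each basis vector v_i, ℓ(v_i) = <v_i, a> is a linear equation in the a_j's. Collect the n equations into a matrix system V a = ℓ, where row i of V is v_i (expressed in the standard basis). Since V is invertible (lower-triangular with 1s on the diagonal, up to permutation), solve by back-substitution:
  V =
[[1, 0, 0],
 [1, 0, 1],
 [1, 1, 0]]
  V a = (0, 3, -1)
Solving gives a = (0, -1, 3).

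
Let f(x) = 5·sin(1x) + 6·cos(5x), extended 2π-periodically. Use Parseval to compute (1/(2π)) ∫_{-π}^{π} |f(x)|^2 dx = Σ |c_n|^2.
Σ |c_n|^2 = 61/2

Expand |f|^2 and use orthogonality of {sin(nx), cos(mx)} on [-π, π]:
  ∫_{-π}^{π} sin(nx)^2 dx = π, ∫ cos(mx)^2 dx = π, and cross terms integrate to 0.
So ∫_{-π}^{π} f(x)^2 dx = 5^2 · π + 6^2 · π = (25 + 36)π.
Divide by 2π: (25 + 36)/2 = 61/2.
By Parseval, this equals Σ |c_n|^2.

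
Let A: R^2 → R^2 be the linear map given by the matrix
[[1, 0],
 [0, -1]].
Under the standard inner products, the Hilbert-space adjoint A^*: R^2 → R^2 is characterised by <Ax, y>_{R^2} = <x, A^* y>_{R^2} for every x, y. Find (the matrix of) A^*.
A^* = A^T =
[[1, 0],
 [0, -1]]

For real matrices with standard dot products, the defining identity <Ax, y> = <x, A^* y> gives (Ax)^T y = x^T (A^*) y, i.e. x^T A^T y = x^T (A^*) y. Since this holds for all x, y, we must have A^* = A^T. Therefore
A^* =
[[1, 0],
 [0, -1]].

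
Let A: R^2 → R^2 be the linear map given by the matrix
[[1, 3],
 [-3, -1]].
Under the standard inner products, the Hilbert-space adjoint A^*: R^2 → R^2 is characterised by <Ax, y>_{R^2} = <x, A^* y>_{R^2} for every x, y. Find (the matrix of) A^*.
A^* = A^T =
[[1, -3],
 [3, -1]]

For real matrices with standard dot products, the defining identity <Ax, y> = <x, A^* y> gives (Ax)^T y = x^T (A^*) y, i.e. x^T A^T y = x^T (A^*) y. Since this holds for all x, y, we must have A^* = A^T. Therefore
A^* =
[[1, -3],
 [3, -1]].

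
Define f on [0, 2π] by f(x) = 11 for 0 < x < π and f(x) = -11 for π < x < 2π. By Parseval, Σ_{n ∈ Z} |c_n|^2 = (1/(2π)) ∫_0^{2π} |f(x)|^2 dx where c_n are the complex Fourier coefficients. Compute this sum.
Σ |c_n|^2 = 121

Parseval equates the L^2 energy of f (normalised by 1/(2π)) with the ℓ^2 sum of its Fourier coefficients: (1/(2π)) ∫_0^{2π} |f|^2 = Σ |c_n|^2.
Compute the left side: (1/(2π)) [∫_0^π 11^2 dx + ∫_π^{2π} (-11)^2 dx] = (1/(2π)) · (121π + 121π) = (121 + 121)/2 = 121.
So Σ_{n ∈ Z} |c_n|^2 = 121.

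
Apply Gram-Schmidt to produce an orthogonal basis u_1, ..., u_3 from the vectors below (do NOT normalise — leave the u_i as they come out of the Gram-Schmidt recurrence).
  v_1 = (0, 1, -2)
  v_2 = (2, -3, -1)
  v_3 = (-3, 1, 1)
Orthogonal basis:
  u_1 = (0, 1, -2)
  u_2 = (2, -14/5, -7/5)
  u_3 = (-35/23, -20/23, -10/23)

Apply the Gram-Schmidt recurrence
  u_1 = v_1
  u_i = v_i − Σ_{j<i} ((v_i · u_j) / (u_j · u_j)) · u_j.

Step by step this gives:
  u_1 = (0, 1, -2)
  u_2 = (2, -14/5, -7/5)
  u_3 = (-35/23, -20/23, -10/23)

Orthogonality check:
  u_2 · u_1 = 0 (should be 0)
  u_3 · u_1 = 0 (should be 0)
  u_3 · u_2 = 0 (should be 0)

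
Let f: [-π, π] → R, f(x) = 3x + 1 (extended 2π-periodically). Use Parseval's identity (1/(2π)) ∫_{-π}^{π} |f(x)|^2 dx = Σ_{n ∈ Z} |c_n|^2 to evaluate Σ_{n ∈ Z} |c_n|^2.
Σ |c_n|^2 = 3π^2 + 1

Expand and integrate term by term over [-π, π]:
  ∫ (3x)^2 dx = 9·(2π^3/3); ∫ 2·3·(1)·x dx = 0 (odd integrand); ∫ 1^2 dx = 1·2π.
So (1/(2π)) ∫_{-π}^{π} (3x + 1)^2 dx = 9π^2/3 + 1 = 3π^2 + 1.
Parseval ⇒ Σ |c_n|^2 = 3π^2 + 1.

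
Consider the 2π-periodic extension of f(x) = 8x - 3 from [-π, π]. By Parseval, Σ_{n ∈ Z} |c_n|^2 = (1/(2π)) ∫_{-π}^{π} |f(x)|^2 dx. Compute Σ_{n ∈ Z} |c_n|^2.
Σ |c_n|^2 = 64π^2/3 + 9

Expand and integrate term by term over [-π, π]:
  ∫ (8x)^2 dx = 64·(2π^3/3); ∫ 2·8·(-3)·x dx = 0 (odd integrand); ∫ (-3)^2 dx = 9·2π.
So (1/(2π)) ∫_{-π}^{π} (8x - 3)^2 dx = 64π^2/3 + 9 = 64π^2/3 + 9.
Parseval ⇒ Σ |c_n|^2 = 64π^2/3 + 9.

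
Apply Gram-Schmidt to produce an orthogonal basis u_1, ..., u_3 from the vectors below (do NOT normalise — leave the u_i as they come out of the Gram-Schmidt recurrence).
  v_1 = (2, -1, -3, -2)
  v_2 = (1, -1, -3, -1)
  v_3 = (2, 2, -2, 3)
Orthogonal basis:
  u_1 = (2, -1, -3, -2)
  u_2 = (-5/9, -2/9, -2/3, 5/9)
  u_3 = (5/2, 12/5, -4/5, 5/2)

Apply the Gram-Schmidt recurrence
  u_1 = v_1
  u_i = v_i − Σ_{j<i} ((v_i · u_j) / (u_j · u_j)) · u_j.

Step by step this gives:
  u_1 = (2, -1, -3, -2)
  u_2 = (-5/9, -2/9, -2/3, 5/9)
  u_3 = (5/2, 12/5, -4/5, 5/2)

Orthogonality check:
  u_2 · u_1 = 0 (should be 0)
  u_3 · u_1 = 0 (should be 0)
  u_3 · u_2 = 0 (should be 0)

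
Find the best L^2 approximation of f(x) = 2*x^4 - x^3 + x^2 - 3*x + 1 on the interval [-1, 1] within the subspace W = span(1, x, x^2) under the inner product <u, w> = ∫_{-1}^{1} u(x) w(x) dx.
g(x) = 19*x^2/7 - 18*x/5 + 29/35

The best approximation g ∈ W is the orthogonal projection of f onto W. Writing g = a_0 + a_1 x + a_2 x^2, the coefficients solve the normal equations G · a = b where
  G_{ij} = <φ_i, φ_j> and b_i = <f, φ_i>, with φ_0 = 1, φ_1 = x, φ_2 = x^2.
G =
  [2, 0, 2/3]
  [0, 2/3, 0]
  [2/3, 0, 2/5],
b = (52/15, -12/5, 172/105).
Solving gives a_0 = 29/35, a_1 = -18/5, a_2 = 19/7, so
  g(x) = 19*x^2/7 - 18*x/5 + 29/35.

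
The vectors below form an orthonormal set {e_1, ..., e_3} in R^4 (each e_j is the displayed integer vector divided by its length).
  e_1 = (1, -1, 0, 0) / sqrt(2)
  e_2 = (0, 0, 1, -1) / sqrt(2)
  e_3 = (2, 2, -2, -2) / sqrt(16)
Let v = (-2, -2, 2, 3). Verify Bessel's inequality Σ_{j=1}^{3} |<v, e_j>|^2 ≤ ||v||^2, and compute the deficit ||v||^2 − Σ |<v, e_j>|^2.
Σ |<v, e_j>|^2 = 83/4; ||v||^2 = 21; deficit = 1/4

Write each e_j = u_j / sqrt(<u_j, u_j>) where u_j is the displayed integer vector. Then <v, e_j> = <v, u_j> / sqrt(<u_j, u_j>), so |<v, e_j>|^2 = <v, u_j>^2 / <u_j, u_j>.
Coefficients: <v, e_1> = 0/sqrt(2), <v, e_2> = -1/sqrt(2), <v, e_3> = -18/sqrt(16).
Square and sum: Σ |<v, e_j>|^2 = 83/4.
Compute ||v||^2 = v·v = 21.
Deficit = 21 − 83/4 = 1/4 ≥ 0, confirming Bessel's inequality. (The deficit equals ||v − Σ <v,e_j> e_j||^2, the squared distance from v to span{e_j}.)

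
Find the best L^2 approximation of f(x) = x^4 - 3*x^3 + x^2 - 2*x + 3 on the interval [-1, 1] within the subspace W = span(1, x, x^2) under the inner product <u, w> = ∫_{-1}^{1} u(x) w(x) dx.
g(x) = 13*x^2/7 - 19*x/5 + 102/35

The best approximation g ∈ W is the orthogonal projection of f onto W. Writing g = a_0 + a_1 x + a_2 x^2, the coefficients solve the normal equations G · a = b where
  G_{ij} = <φ_i, φ_j> and b_i = <f, φ_i>, with φ_0 = 1, φ_1 = x, φ_2 = x^2.
G =
  [2, 0, 2/3]
  [0, 2/3, 0]
  [2/3, 0, 2/5],
b = (106/15, -38/15, 94/35).
Solving gives a_0 = 102/35, a_1 = -19/5, a_2 = 13/7, so
  g(x) = 13*x^2/7 - 19*x/5 + 102/35.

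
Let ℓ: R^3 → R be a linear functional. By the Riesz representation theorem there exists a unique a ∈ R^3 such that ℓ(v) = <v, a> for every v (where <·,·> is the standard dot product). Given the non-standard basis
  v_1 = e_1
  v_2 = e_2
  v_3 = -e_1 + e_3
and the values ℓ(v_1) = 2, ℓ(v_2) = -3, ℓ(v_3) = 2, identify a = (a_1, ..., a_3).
a = (2, -3, 4)

Write a = (a_1, ..., a_3) in the standard basis. For each basis vector v_i, ℓ(v_i) = <v_i, a> is a linear equation in the a_j's. Collect the n equations into a matrix system V a = ℓ, where row i of V is v_i (expressed in the standard basis). Since V is invertible (lower-triangular with 1s on the diagonal, up to permutation), solve by back-substitution:
  V =
[[1, 0, 0],
 [0, 1, 0],
 [-1, 0, 1]]
  V a = (2, -3, 2)
Solving gives a = (2, -3, 4).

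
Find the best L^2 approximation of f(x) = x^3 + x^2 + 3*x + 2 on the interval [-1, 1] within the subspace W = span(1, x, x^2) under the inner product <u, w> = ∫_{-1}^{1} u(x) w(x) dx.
g(x) = x^2 + 18*x/5 + 2

The best approximation g ∈ W is the orthogonal projection of f onto W. Writing g = a_0 + a_1 x + a_2 x^2, the coefficients solve the normal equations G · a = b where
  G_{ij} = <φ_i, φ_j> and b_i = <f, φ_i>, with φ_0 = 1, φ_1 = x, φ_2 = x^2.
G =
  [2, 0, 2/3]
  [0, 2/3, 0]
  [2/3, 0, 2/5],
b = (14/3, 12/5, 26/15).
Solving gives a_0 = 2, a_1 = 18/5, a_2 = 1, so
  g(x) = x^2 + 18*x/5 + 2.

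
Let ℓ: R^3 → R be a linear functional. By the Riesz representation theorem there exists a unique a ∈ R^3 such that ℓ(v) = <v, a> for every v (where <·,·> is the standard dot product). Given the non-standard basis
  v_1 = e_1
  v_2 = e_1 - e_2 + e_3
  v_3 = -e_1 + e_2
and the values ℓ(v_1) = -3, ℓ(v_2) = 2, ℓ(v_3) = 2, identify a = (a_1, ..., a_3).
a = (-3, -1, 4)

Write a = (a_1, ..., a_3) in the standard basis. For each basis vector v_i, ℓ(v_i) = <v_i, a> is a linear equation in the a_j's. Collect the n equations into a matrix system V a = ℓ, where row i of V is v_i (expressed in the standard basis). Since V is invertible (lower-triangular with 1s on the diagonal, up to permutation), solve by back-substitution:
  V =
[[1, 0, 0],
 [1, -1, 1],
 [-1, 1, 0]]
  V a = (-3, 2, 2)
Solving gives a = (-3, -1, 4).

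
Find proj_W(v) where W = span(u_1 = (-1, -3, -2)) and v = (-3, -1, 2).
proj_W(v) = (-1/7, -3/7, -2/7)

Set up U = [u_1 | ... | u_1] ∈ R^(3×1). The projector onto W = col(U) is P = U (U^T U)^(-1) U^T.
Compute U^T U =
  [14],
and U^T v = (2).
Solve U^T U · c = U^T v for the coefficients: c = (1/7). The projection is proj_W(v) = U c.
Check: (v - proj_W(v)) · u_1 = 0  (should be 0).
Result: proj_W(v) = (-1/7, -3/7, -2/7).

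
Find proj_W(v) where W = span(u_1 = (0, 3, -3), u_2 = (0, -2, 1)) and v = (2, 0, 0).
proj_W(v) = (0, 0, 0)

Set up U = [u_1 | ... | u_2] ∈ R^(3×2). The projector onto W = col(U) is P = U (U^T U)^(-1) U^T.
Compute U^T U =
  [18, -9]
  [-9, 5],
and U^T v = (0, 0).
Solve U^T U · c = U^T v for the coefficients: c = (0, 0). The projection is proj_W(v) = U c.
Check: (v - proj_W(v)) · u_1 = 0  (should be 0).
Check: (v - proj_W(v)) · u_2 = 0  (should be 0).
Result: proj_W(v) = (0, 0, 0).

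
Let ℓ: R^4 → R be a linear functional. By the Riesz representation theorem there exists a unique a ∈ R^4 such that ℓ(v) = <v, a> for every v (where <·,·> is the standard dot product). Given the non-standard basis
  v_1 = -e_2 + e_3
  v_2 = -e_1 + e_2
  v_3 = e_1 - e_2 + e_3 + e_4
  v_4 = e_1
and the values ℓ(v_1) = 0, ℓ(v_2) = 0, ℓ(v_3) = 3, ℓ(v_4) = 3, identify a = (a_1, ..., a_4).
a = (3, 3, 3, 0)

Write a = (a_1, ..., a_4) in the standard basis. For each basis vector v_i, ℓ(v_i) = <v_i, a> is a linear equation in the a_j's. Collect the n equations into a matrix system V a = ℓ, where row i of V is v_i (expressed in the standard basis). Since V is invertible (lower-triangular with 1s on the diagonal, up to permutation), solve by back-substitution:
  V =
[[0, -1, 1, 0],
 [-1, 1, 0, 0],
 [1, -1, 1, 1],
 [1, 0, 0, 0]]
  V a = (0, 0, 3, 3)
Solving gives a = (3, 3, 3, 0).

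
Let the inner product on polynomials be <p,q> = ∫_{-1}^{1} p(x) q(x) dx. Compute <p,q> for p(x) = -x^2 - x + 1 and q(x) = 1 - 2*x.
<p,q> = 8/3

Expand the product: p(x)·q(x) = 2*x^3 + x^2 - 3*x + 1.
∫_{-1}^{1} of each monomial x^k gives [2/(k+1) if k even, 0 if k odd]. Integrating term-by-term (or equivalently evaluating the antiderivative F(x) = x^4/2 + x^3/3 - 3*x^2/2 + x at the endpoints):
  F(1) − F(−1) = 1/3 − (-7/3) = 8/3.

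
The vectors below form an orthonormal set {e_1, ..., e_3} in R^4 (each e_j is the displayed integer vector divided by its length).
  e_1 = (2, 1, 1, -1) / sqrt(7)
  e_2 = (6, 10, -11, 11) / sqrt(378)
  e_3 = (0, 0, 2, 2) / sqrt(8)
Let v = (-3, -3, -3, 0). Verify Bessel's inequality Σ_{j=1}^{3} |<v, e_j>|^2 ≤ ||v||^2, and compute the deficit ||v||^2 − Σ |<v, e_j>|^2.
Σ |<v, e_j>|^2 = 77/3; ||v||^2 = 27; deficit = 4/3

Write each e_j = u_j / sqrt(<u_j, u_j>) where u_j is the displayed integer vector. Then <v, e_j> = <v, u_j> / sqrt(<u_j, u_j>), so |<v, e_j>|^2 = <v, u_j>^2 / <u_j, u_j>.
Coefficients: <v, e_1> = -12/sqrt(7), <v, e_2> = -15/sqrt(378), <v, e_3> = -6/sqrt(8).
Square and sum: Σ |<v, e_j>|^2 = 77/3.
Compute ||v||^2 = v·v = 27.
Deficit = 27 − 77/3 = 4/3 ≥ 0, confirming Bessel's inequality. (The deficit equals ||v − Σ <v,e_j> e_j||^2, the squared distance from v to span{e_j}.)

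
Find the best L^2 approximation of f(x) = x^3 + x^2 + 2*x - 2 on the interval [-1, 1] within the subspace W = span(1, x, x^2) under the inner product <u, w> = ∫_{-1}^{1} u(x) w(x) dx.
g(x) = x^2 + 13*x/5 - 2

The best approximation g ∈ W is the orthogonal projection of f onto W. Writing g = a_0 + a_1 x + a_2 x^2, the coefficients solve the normal equations G · a = b where
  G_{ij} = <φ_i, φ_j> and b_i = <f, φ_i>, with φ_0 = 1, φ_1 = x, φ_2 = x^2.
G =
  [2, 0, 2/3]
  [0, 2/3, 0]
  [2/3, 0, 2/5],
b = (-10/3, 26/15, -14/15).
Solving gives a_0 = -2, a_1 = 13/5, a_2 = 1, so
  g(x) = x^2 + 13*x/5 - 2.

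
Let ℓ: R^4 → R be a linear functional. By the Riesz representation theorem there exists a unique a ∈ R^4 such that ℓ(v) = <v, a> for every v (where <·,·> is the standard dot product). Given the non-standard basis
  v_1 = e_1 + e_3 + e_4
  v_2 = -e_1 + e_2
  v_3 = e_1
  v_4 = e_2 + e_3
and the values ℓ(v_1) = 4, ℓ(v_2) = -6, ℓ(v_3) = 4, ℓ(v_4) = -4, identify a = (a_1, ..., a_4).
a = (4, -2, -2, 2)

Write a = (a_1, ..., a_4) in the standard basis. For each basis vector v_i, ℓ(v_i) = <v_i, a> is a linear equation in the a_j's. Collect the n equations into a matrix system V a = ℓ, where row i of V is v_i (expressed in the standard basis). Since V is invertible (lower-triangular with 1s on the diagonal, up to permutation), solve by back-substitution:
  V =
[[1, 0, 1, 1],
 [-1, 1, 0, 0],
 [1, 0, 0, 0],
 [0, 1, 1, 0]]
  V a = (4, -6, 4, -4)
Solving gives a = (4, -2, -2, 2).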